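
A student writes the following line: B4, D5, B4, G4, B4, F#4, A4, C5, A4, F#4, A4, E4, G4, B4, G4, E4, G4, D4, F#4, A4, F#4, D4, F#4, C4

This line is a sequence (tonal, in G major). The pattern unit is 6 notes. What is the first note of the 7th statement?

Taking 6-note groups, the heads are B4, A4, G4, F#4: the pattern moves down a 2nd.
Continuing: E4 → D4 → C4. Statement 7 starts on C4.

C4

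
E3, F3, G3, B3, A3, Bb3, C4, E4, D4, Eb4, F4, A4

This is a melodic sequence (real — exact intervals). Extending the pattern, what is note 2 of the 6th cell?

Grouping in 4s, the 2nd note of each cell is F3, Bb3, Eb4.
Extending up a 4th: Ab4 → Db5 → Gb5.

Gb5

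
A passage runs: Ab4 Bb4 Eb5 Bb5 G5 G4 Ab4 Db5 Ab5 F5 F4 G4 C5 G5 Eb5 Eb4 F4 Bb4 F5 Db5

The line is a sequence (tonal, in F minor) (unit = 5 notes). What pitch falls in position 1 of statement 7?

Bb3

The unit is 5 notes. Position-1 pitches of the 4 shown cells: Ab4, G4, F4, Eb4.
Each moves down a 2nd. Continuing: Db4 → C4 → Bb3.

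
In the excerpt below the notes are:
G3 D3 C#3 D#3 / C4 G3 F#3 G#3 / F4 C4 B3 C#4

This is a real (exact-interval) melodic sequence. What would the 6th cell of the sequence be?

Taking 4-note groups, the heads are G3, C4, F4: the pattern moves up a 4th.
Carrying on: Bb4 → Eb5 → Ab5.
Statement 6 starts on Ab5 and keeps the same exact contour: Ab5 Eb5 D5 E5.

Ab5 Eb5 D5 E5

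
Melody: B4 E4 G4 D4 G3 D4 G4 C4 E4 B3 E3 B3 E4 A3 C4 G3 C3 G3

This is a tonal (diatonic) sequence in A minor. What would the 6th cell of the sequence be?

F3 B2 D3 A2 D2 A2

The 6-note cells begin on B4, G4, E4 — each down a 3rd from the last.
Extending down a 3rd: C4 → A3 → F3.
So cell 6 is F3 B2 D3 A2 D2 A2.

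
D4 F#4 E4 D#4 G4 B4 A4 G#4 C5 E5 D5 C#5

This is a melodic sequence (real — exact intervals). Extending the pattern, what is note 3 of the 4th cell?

G5

Grouping in 4s, the 3rd note of each cell is E4, A4, D5.
One more up a 4th gives G5.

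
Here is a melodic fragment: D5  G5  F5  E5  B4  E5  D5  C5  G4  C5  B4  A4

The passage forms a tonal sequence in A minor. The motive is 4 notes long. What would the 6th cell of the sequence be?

A3 D4 C4 B3

Taking 4-note groups, the heads are D5, B4, G4: the pattern moves down a 3rd.
Continuing the starts: E4 → C4 → A3.
From A3 the diatonic shape gives A3 D4 C4 B3.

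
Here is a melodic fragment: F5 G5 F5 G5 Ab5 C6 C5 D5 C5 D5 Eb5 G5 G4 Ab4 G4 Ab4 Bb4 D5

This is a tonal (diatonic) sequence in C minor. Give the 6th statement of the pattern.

Eb3 F3 Eb3 F3 G3 Bb3

Taking 6-note groups, the heads are F5, C5, G4: the pattern moves down a 4th.
Carrying on: D4 → Ab3 → Eb3.
So cell 6 is Eb3 F3 Eb3 F3 G3 Bb3.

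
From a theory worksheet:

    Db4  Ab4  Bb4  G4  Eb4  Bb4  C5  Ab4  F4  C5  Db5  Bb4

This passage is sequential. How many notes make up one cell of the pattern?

4

There are 12 notes; a 4-note unit gives 3 cells:
Db4 Ab4 Bb4 G4 | Eb4 Bb4 C5 Ab4 | F4 C5 Db5 Bb4
Each cell is the previous one up a 2nd — so the unit is 4 notes.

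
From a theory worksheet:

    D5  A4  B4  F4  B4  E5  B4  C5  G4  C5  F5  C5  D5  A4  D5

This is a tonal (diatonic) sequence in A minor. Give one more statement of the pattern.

Unit = 5 notes; the statements start on D5, E5, F5, moving up a 2nd each time.
Statement 4 starts on G5 and keeps the same diatonic contour: G5 D5 E5 B4 E5.

G5 D5 E5 B4 E5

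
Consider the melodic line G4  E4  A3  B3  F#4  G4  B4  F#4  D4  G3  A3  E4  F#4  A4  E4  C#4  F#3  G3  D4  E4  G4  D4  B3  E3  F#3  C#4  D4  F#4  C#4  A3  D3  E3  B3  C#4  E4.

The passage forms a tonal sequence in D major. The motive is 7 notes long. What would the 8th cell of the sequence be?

The 7-note cells begin on G4, F#4, E4, D4, C#4 — each down a 2nd from the last.
Continuing the starts: B3 → A3 → G3.
Statement 8 starts on G3 and keeps the same diatonic contour: G3 E3 A2 B2 F#3 G3 B3.

G3 E3 A2 B2 F#3 G3 B3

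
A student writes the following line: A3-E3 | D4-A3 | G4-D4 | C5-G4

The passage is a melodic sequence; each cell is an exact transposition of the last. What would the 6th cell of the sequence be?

Bb5 F5

The 2-note cells begin on A3, D4, G4, C5 — each up a 4th from the last.
Continuing the starts: F5 → Bb5.
From Bb5 the exact shape gives Bb5 F5.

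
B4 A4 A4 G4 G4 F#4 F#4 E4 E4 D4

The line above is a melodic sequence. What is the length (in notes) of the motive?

2

Try groups of 2 (5 cells in 10 notes):
B4 A4 | A4 G4 | G4 F#4 | F#4 E4 | E4 D4
That's a consistent down a 2nd shift per cell, and no other grouping gives one.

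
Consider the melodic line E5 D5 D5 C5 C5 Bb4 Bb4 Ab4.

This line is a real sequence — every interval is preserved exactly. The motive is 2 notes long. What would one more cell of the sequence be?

Ab4 Gb4

Unit = 2 notes; the statements start on E5, D5, C5, Bb4, moving down a 2nd each time.
So cell 5 is Ab4 Gb4.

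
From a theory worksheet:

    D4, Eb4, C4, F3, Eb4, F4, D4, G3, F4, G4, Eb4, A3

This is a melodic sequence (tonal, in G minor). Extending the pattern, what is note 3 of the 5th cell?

G4

With 4-note cells, note 3 of each statement runs C4, D4, Eb4.
Extending up a 2nd: F4 → G4.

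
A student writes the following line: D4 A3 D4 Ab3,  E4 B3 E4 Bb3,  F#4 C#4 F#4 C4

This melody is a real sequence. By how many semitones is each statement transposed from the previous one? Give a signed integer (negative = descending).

The 4-note cells begin on D4, E4, F#4 — each up a 2nd from the last.
Counting half-steps from D4 to E4: 2.

2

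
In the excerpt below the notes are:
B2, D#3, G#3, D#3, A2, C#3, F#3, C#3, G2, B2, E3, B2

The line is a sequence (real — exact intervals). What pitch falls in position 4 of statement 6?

F2

Grouping in 4s, the 4th note of each cell is D#3, C#3, B2.
Each moves down a 2nd. Continuing: A2 → G2 → F2.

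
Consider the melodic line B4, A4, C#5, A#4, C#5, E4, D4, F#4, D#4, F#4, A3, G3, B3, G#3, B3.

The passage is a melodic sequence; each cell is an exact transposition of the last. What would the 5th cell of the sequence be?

G2 F2 A2 F#2 A2

With a 5-note motive the entries are B4, E4, A3, each down a 5th from the previous.
Continuing the starts: D3 → G2.
From G2 the exact shape gives G2 F2 A2 F#2 A2.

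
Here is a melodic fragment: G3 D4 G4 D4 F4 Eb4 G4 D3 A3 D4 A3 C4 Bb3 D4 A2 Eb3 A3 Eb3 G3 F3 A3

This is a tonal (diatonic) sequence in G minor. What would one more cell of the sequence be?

Eb2 Bb2 Eb3 Bb2 D3 C3 Eb3

With a 7-note motive the entries are G3, D3, A2, each down a 4th from the previous.
Statement 4 starts on Eb2 and keeps the same diatonic contour: Eb2 Bb2 Eb3 Bb2 D3 C3 Eb3.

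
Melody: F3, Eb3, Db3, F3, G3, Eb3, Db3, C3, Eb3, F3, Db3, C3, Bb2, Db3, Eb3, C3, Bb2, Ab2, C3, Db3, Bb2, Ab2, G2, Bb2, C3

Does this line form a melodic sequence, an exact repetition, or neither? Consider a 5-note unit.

sequence

Each 5-note cell is the previous one transposed down a 2nd.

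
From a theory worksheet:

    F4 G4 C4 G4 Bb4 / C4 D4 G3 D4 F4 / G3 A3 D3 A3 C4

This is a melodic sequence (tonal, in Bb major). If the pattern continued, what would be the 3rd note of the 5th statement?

The unit is 5 notes. Position-3 pitches of the 3 shown cells: C4, G3, D3.
Extending down a 4th: A2 → Eb2.

Eb2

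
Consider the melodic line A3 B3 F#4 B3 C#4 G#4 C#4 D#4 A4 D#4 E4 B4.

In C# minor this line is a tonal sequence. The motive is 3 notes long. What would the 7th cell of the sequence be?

G#4 A4 E5

Taking 3-note groups, the heads are A3, B3, C#4, D#4: the pattern moves up a 2nd.
Continuing the starts: E4 → F#4 → G#4.
From G#4 the diatonic shape gives G#4 A4 E5.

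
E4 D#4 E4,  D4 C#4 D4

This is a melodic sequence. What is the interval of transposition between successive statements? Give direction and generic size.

down a 2nd

Unit = 3 notes; the statements start on E4, D4, moving down a 2nd each time.
From E4 to D4: down a 2nd.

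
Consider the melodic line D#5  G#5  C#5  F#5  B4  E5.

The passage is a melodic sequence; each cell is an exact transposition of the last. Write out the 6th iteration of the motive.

F4 Bb4

Unit = 2 notes; the statements start on D#5, C#5, B4, moving down a 2nd each time.
Extending down a 2nd: A4 → G4 → F4.
So cell 6 is F4 Bb4.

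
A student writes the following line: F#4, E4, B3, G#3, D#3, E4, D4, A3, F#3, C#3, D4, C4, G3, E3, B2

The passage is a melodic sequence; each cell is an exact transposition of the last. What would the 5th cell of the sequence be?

Bb3 Ab3 Eb3 C3 G2

Unit = 5 notes; the statements start on F#4, E4, D4, moving down a 2nd each time.
Continuing the starts: C4 → Bb3.
So cell 5 is Bb3 Ab3 Eb3 C3 G2.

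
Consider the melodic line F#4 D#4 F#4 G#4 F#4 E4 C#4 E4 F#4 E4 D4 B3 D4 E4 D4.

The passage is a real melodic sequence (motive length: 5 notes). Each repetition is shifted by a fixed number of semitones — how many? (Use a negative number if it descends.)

The 5-note cells begin on F#4, E4, D4 — each down a 2nd from the last.
Counting half-steps from F#4 to E4: -2.

-2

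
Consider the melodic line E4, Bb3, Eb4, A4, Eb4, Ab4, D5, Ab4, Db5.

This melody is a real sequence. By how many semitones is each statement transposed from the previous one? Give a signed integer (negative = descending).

5

The 3-note cells begin on E4, A4, D5 — each up a 4th from the last.
E4 to A4 spans +5 semitones.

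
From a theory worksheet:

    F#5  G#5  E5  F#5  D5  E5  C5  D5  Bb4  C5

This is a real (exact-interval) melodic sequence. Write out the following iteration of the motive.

Ab4 Bb4

Taking 2-note groups, the heads are F#5, E5, D5, C5, Bb4: the pattern moves down a 2nd.
So cell 6 is Ab4 Bb4.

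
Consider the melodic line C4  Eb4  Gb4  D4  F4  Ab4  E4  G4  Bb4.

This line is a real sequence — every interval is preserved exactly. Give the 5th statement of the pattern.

G#4 B4 D5

Unit = 3 notes; the statements start on C4, D4, E4, moving up a 2nd each time.
Continuing the starts: F#4 → G#4.
Statement 5 starts on G#4 and keeps the same exact contour: G#4 B4 D5.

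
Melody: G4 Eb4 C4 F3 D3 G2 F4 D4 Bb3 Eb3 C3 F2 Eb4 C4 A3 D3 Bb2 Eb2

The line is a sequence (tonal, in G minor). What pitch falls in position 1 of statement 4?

The unit is 6 notes. Position-1 pitches of the 3 shown cells: G4, F4, Eb4.
Each moves down a 2nd; the next is D4.

D4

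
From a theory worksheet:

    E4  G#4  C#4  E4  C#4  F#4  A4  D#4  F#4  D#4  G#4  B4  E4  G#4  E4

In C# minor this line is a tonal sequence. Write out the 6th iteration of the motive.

Taking 5-note groups, the heads are E4, F#4, G#4: the pattern moves up a 2nd.
Continuing the starts: A4 → B4 → C#5.
From C#5 the diatonic shape gives C#5 E5 A4 C#5 A4.

C#5 E5 A4 C#5 A4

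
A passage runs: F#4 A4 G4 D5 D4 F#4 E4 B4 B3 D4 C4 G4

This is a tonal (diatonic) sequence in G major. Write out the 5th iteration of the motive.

E3 G3 F#3 C4

Unit = 4 notes; the statements start on F#4, D4, B3, moving down a 3rd each time.
Continuing the starts: G3 → E3.
Statement 5 starts on E3 and keeps the same diatonic contour: E3 G3 F#3 C4.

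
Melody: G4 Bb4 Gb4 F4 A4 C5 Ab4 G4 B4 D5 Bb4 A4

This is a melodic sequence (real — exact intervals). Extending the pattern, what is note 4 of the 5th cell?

C#5

With 4-note cells, note 4 of each statement runs F4, G4, A4.
Each moves up a 2nd. Continuing: B4 → C#5.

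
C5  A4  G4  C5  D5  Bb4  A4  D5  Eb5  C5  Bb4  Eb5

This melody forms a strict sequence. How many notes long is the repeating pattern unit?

Try groups of 4 (3 cells in 12 notes):
C5 A4 G4 C5 | D5 Bb4 A4 D5 | Eb5 C5 Bb4 Eb5
Every group is a transposition up a 2nd of the one before; no shorter unit works.

4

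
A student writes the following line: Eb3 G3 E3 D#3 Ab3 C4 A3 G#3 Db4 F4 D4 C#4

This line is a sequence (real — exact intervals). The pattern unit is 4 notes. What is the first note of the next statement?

Taking 4-note groups, the heads are Eb3, Ab3, Db4: the pattern moves up a 4th.
One more step up a 4th gives Gb4.

Gb4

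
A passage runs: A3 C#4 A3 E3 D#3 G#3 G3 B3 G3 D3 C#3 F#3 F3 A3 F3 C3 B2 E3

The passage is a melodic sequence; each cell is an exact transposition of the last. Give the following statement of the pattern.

The 6-note cells begin on A3, G3, F3 — each down a 2nd from the last.
Statement 4 starts on Eb3 and keeps the same exact contour: Eb3 G3 Eb3 Bb2 A2 D3.

Eb3 G3 Eb3 Bb2 A2 D3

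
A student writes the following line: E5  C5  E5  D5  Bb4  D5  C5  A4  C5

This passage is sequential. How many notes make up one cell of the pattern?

There are 9 notes; a 3-note unit gives 3 cells:
E5 C5 E5 | D5 Bb4 D5 | C5 A4 C5
Every group is a transposition down a 2nd of the one before; no shorter unit works.

3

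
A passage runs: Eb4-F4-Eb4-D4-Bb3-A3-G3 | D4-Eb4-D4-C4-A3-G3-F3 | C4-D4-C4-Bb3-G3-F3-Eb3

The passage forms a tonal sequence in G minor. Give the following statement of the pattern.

Bb3 C4 Bb3 A3 F3 Eb3 D3

Unit = 7 notes; the statements start on Eb4, D4, C4, moving down a 2nd each time.
So cell 4 is Bb3 C4 Bb3 A3 F3 Eb3 D3.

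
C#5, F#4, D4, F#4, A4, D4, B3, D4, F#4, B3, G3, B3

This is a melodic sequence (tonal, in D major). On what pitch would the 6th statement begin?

G3

The 4-note cells begin on C#5, A4, F#4 — each down a 3rd from the last.
Continuing: D4 → B3 → G3. Statement 6 starts on G3.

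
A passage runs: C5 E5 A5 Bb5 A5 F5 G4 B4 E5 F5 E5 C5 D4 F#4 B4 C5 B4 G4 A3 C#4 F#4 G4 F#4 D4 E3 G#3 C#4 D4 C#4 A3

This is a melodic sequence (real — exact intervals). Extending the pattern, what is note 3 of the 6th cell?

The unit is 6 notes. Position-3 pitches of the 5 shown cells: A5, E5, B4, F#4, C#4.
From C#4, down a 4th gives G#3.

G#3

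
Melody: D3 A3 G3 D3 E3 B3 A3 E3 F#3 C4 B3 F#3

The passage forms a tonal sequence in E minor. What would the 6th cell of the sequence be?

Unit = 4 notes; the statements start on D3, E3, F#3, moving up a 2nd each time.
Continuing the starts: G3 → A3 → B3.
So cell 6 is B3 F#4 E4 B3.

B3 F#4 E4 B3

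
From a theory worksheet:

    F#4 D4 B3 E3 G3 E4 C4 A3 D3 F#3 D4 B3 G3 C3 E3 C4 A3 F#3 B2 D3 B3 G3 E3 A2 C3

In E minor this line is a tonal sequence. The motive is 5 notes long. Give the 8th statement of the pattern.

F#3 D3 B2 E2 G2

Taking 5-note groups, the heads are F#4, E4, D4, C4, B3: the pattern moves down a 2nd.
Extending down a 2nd: A3 → G3 → F#3.
So cell 8 is F#3 D3 B2 E2 G2.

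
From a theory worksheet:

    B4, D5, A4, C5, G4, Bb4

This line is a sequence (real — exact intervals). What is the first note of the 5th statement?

The 2-note cells begin on B4, A4, G4 — each down a 2nd from the last.
Extending the heads down a 2nd: F4 → Eb4.

Eb4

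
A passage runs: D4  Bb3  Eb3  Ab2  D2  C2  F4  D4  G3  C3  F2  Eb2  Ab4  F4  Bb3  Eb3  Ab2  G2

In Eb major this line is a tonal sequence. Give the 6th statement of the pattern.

G5 Eb5 Ab4 D4 G3 F3

Taking 6-note groups, the heads are D4, F4, Ab4: the pattern moves up a 3rd.
Continuing the starts: C5 → Eb5 → G5.
From G5 the diatonic shape gives G5 Eb5 Ab4 D4 G3 F3.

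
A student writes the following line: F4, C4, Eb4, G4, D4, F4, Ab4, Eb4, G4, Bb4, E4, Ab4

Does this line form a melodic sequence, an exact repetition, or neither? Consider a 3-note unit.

neither

Note 2 of cell 4 is E4; if this were a sequence it would be F4. No unit length gives a consistent transposition pattern.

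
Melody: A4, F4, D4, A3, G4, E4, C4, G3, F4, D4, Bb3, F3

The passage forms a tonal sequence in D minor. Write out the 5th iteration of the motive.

D4 Bb3 G3 D3

The 4-note cells begin on A4, G4, F4 — each down a 2nd from the last.
Carrying on: E4 → D4.
From D4 the diatonic shape gives D4 Bb3 G3 D3.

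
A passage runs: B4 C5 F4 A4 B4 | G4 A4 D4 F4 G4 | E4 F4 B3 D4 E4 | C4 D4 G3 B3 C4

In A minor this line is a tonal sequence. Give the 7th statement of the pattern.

With a 5-note motive the entries are B4, G4, E4, C4, each down a 3rd from the previous.
Continuing the starts: A3 → F3 → D3.
So cell 7 is D3 E3 A2 C3 D3.

D3 E3 A2 C3 D3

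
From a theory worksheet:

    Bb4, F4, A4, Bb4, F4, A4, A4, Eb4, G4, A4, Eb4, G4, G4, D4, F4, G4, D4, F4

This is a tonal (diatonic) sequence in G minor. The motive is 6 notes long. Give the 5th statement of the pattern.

Eb4 Bb3 D4 Eb4 Bb3 D4

The 6-note cells begin on Bb4, A4, G4 — each down a 2nd from the last.
Continuing the starts: F4 → Eb4.
Statement 5 starts on Eb4 and keeps the same diatonic contour: Eb4 Bb3 D4 Eb4 Bb3 D4.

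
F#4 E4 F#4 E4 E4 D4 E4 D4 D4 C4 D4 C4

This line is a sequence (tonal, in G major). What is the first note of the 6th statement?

A3

Taking 4-note groups, the heads are F#4, E4, D4: the pattern moves down a 2nd.
Continuing: C4 → B3 → A3. Statement 6 starts on A3.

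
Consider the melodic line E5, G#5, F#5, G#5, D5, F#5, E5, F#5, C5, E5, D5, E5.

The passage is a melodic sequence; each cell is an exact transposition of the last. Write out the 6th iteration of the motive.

The 4-note cells begin on E5, D5, C5 — each down a 2nd from the last.
Extending down a 2nd: Bb4 → Ab4 → Gb4.
From Gb4 the exact shape gives Gb4 Bb4 Ab4 Bb4.

Gb4 Bb4 Ab4 Bb4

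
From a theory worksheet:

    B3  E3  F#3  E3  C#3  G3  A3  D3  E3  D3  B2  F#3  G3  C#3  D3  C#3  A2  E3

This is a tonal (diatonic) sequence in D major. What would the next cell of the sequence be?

The 6-note cells begin on B3, A3, G3 — each down a 2nd from the last.
From F#3 the diatonic shape gives F#3 B2 C#3 B2 G2 D3.

F#3 B2 C#3 B2 G2 D3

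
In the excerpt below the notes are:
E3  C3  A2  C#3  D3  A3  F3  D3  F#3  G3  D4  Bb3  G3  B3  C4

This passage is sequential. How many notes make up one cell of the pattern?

There are 15 notes; a 5-note unit gives 3 cells:
E3 C3 A2 C#3 D3 | A3 F3 D3 F#3 G3 | D4 Bb3 G3 B3 C4
Each cell is the previous one up a 4th — so the unit is 5 notes.

5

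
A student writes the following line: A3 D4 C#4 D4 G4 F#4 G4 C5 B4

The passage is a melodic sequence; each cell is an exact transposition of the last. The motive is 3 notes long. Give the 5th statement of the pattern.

Unit = 3 notes; the statements start on A3, D4, G4, moving up a 4th each time.
Continuing the starts: C5 → F5.
So cell 5 is F5 Bb5 A5.

F5 Bb5 A5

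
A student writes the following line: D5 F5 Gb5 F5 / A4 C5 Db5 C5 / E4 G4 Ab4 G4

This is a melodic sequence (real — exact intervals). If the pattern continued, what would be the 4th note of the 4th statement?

With 4-note cells, note 4 of each statement runs F5, C5, G4.
From G4, down a 4th gives D4.

D4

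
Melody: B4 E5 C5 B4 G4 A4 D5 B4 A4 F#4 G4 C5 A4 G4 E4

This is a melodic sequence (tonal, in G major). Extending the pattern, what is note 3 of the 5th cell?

With 5-note cells, note 3 of each statement runs C5, B4, A4.
Extending down a 2nd: G4 → F#4.

F#4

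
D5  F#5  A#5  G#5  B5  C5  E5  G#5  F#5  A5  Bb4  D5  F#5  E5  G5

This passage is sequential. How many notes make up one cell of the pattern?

Try groups of 5 (3 cells in 15 notes):
D5 F#5 A#5 G#5 B5 | C5 E5 G#5 F#5 A5 | Bb4 D5 F#5 E5 G5
Each cell is the previous one down a 2nd — so the unit is 5 notes.

5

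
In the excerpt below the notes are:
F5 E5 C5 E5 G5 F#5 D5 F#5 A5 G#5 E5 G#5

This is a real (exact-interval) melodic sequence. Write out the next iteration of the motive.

B5 A#5 F#5 A#5

The 4-note cells begin on F5, G5, A5 — each up a 2nd from the last.
So cell 4 is B5 A#5 F#5 A#5.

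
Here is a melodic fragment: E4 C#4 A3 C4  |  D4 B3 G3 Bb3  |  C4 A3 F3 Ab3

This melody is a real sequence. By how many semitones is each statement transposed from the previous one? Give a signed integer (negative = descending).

With a 4-note motive the entries are E4, D4, C4, each down a 2nd from the previous.
E4→D4 is 62 − 64 = -2 semitones.

-2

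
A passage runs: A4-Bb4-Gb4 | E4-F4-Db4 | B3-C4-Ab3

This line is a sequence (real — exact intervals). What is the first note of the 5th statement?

C#3

Taking 3-note groups, the heads are A4, E4, B3: the pattern moves down a 4th.
Extending the heads down a 4th: F#3 → C#3.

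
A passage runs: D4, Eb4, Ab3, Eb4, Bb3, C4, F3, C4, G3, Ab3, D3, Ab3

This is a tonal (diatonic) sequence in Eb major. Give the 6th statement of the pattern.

Ab2 Bb2 Eb2 Bb2

Unit = 4 notes; the statements start on D4, Bb3, G3, moving down a 3rd each time.
Extending down a 3rd: Eb3 → C3 → Ab2.
From Ab2 the diatonic shape gives Ab2 Bb2 Eb2 Bb2.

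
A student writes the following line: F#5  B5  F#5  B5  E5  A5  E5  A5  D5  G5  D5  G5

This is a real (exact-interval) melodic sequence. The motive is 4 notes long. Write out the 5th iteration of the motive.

The 4-note cells begin on F#5, E5, D5 — each down a 2nd from the last.
Extending down a 2nd: C5 → Bb4.
Statement 5 starts on Bb4 and keeps the same exact contour: Bb4 Eb5 Bb4 Eb5.

Bb4 Eb5 Bb4 Eb5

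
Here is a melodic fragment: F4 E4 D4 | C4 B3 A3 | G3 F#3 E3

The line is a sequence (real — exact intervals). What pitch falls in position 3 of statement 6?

Grouping in 3s, the 3rd note of each cell is D4, A3, E3.
Each moves down a 4th. Continuing: B2 → F#2 → C#2.

C#2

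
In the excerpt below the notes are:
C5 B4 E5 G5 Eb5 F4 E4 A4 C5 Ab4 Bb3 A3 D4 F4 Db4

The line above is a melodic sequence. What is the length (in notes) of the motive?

5

15 notes total. Splitting into 3 groups of 5:
C5 B4 E5 G5 Eb5 | F4 E4 A4 C5 Ab4 | Bb3 A3 D4 F4 Db4
Every group is a transposition down a 5th of the one before; no shorter unit works.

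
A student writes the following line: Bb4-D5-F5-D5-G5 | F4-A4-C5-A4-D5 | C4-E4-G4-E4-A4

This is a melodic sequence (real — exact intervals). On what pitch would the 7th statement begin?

Unit = 5 notes; the statements start on Bb4, F4, C4, moving down a 4th each time.
Continuing: G3 → D3 → A2 → E2. Statement 7 starts on E2.

E2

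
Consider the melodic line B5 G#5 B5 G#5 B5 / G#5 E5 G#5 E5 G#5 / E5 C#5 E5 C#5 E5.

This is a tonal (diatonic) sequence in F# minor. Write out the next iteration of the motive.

C#5 A4 C#5 A4 C#5

Taking 5-note groups, the heads are B5, G#5, E5: the pattern moves down a 3rd.
So cell 4 is C#5 A4 C#5 A4 C#5.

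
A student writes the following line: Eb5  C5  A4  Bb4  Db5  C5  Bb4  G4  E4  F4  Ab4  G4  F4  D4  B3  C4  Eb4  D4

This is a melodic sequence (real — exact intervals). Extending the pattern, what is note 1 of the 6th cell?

With 6-note cells, note 1 of each statement runs Eb5, Bb4, F4.
Carrying that down a 4th forward: C4 → G3 → D3.

D3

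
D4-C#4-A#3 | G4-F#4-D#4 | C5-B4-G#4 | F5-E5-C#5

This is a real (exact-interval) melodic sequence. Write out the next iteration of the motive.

Bb5 A5 F#5

Unit = 3 notes; the statements start on D4, G4, C5, F5, moving up a 4th each time.
Statement 5 starts on Bb5 and keeps the same exact contour: Bb5 A5 F#5.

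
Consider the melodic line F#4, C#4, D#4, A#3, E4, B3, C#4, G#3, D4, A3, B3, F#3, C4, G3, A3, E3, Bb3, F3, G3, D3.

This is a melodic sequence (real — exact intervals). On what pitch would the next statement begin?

Ab3

The 4-note cells begin on F#4, E4, D4, C4, Bb3 — each down a 2nd from the last.
One more step down a 2nd gives Ab3.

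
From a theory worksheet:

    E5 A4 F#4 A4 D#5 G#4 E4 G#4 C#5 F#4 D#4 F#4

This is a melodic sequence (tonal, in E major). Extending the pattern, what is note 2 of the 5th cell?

D#4

The unit is 4 notes. Position-2 pitches of the 3 shown cells: A4, G#4, F#4.
Extending down a 2nd: E4 → D#4.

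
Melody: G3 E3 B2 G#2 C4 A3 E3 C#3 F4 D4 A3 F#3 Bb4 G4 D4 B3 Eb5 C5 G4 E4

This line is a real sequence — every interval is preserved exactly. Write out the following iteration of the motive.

Ab5 F5 C5 A4

With a 4-note motive the entries are G3, C4, F4, Bb4, Eb5, each up a 4th from the previous.
Statement 6 starts on Ab5 and keeps the same exact contour: Ab5 F5 C5 A4.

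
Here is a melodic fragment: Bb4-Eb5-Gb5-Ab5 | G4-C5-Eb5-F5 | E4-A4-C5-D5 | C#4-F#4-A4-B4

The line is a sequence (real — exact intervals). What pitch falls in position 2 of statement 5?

D#4

The unit is 4 notes. Position-2 pitches of the 4 shown cells: Eb5, C5, A4, F#4.
From F#4, down a 3rd gives D#4.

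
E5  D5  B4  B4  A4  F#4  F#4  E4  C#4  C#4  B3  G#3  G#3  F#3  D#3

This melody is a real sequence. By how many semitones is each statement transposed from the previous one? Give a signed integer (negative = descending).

-5

Taking 3-note groups, the heads are E5, B4, F#4, C#4, G#3: the pattern moves down a 4th.
E5→B4 is 71 − 76 = -5 semitones.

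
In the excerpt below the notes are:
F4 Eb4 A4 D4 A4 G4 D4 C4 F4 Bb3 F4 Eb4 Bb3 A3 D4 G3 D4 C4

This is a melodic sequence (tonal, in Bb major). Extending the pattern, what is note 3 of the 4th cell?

Bb3

With 6-note cells, note 3 of each statement runs A4, F4, D4.
From D4, down a 3rd gives Bb3.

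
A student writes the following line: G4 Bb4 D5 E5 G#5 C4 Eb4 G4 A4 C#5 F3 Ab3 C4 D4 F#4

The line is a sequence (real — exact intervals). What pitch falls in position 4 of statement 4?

With 5-note cells, note 4 of each statement runs E5, A4, D4.
Each moves down a 5th; the next is G3.

G3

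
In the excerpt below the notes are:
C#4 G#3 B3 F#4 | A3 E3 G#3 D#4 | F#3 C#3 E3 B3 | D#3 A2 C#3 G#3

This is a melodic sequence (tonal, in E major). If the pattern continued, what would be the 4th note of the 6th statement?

With 4-note cells, note 4 of each statement runs F#4, D#4, B3, G#3.
Carrying that down a 3rd forward: E3 → C#3.

C#3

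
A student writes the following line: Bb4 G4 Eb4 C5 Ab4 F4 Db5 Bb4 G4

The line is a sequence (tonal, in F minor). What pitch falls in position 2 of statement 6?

The unit is 3 notes. Position-2 pitches of the 3 shown cells: G4, Ab4, Bb4.
Each moves up a 2nd. Continuing: C5 → Db5 → Eb5.

Eb5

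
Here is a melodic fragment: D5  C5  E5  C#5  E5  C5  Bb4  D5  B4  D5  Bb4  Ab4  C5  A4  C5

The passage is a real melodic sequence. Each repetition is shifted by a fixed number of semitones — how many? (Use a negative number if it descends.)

-2

The 5-note cells begin on D5, C5, Bb4 — each down a 2nd from the last.
Counting half-steps from D5 to C5: -2.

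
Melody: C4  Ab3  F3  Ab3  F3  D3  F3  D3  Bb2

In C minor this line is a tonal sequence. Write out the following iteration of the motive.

D3 Bb2 G2

With a 3-note motive the entries are C4, Ab3, F3, each down a 3rd from the previous.
From D3 the diatonic shape gives D3 Bb2 G2.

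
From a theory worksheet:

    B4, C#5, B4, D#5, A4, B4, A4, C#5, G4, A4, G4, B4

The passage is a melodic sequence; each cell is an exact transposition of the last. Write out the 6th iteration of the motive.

The 4-note cells begin on B4, A4, G4 — each down a 2nd from the last.
Continuing the starts: F4 → Eb4 → Db4.
From Db4 the exact shape gives Db4 Eb4 Db4 F4.

Db4 Eb4 Db4 F4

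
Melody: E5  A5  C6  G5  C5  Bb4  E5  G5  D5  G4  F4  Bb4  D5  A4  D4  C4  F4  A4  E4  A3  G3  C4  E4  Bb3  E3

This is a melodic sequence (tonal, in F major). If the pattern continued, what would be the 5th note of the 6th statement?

Bb2

The unit is 5 notes. Position-5 pitches of the 5 shown cells: C5, G4, D4, A3, E3.
From E3, down a 4th gives Bb2.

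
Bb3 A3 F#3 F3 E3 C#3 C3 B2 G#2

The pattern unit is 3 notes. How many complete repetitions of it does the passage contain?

9 notes in groups of 3 gives 9/3 = 3 statements.
Starts: Bb3, F3, C3 — each down a 4th.

3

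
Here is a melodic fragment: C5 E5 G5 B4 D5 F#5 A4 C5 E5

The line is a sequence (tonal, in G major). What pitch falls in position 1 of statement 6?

Grouping in 3s, the 1st note of each cell is C5, B4, A4.
Carrying that down a 2nd forward: G4 → F#4 → E4.

E4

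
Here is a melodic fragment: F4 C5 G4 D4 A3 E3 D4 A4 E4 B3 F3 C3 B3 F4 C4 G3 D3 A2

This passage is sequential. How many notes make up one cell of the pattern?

18 notes total. Splitting into 3 groups of 6:
F4 C5 G4 D4 A3 E3 | D4 A4 E4 B3 F3 C3 | B3 F4 C4 G3 D3 A2
Every group is a transposition down a 3rd of the one before; no shorter unit works.

6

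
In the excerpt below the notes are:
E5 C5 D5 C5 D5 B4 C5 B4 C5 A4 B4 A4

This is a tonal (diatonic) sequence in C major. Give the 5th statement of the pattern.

The 4-note cells begin on E5, D5, C5 — each down a 2nd from the last.
Extending down a 2nd: B4 → A4.
From A4 the diatonic shape gives A4 F4 G4 F4.

A4 F4 G4 F4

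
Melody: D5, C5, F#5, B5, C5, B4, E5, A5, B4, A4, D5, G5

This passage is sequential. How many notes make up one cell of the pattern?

4

Try groups of 4 (3 cells in 12 notes):
D5 C5 F#5 B5 | C5 B4 E5 A5 | B4 A4 D5 G5
Each cell is the previous one down a 2nd — so the unit is 4 notes.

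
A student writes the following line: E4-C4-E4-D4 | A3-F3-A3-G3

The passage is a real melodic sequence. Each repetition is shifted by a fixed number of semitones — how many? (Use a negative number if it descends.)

Taking 4-note groups, the heads are E4, A3: the pattern moves down a 5th.
E4 to A3 spans -7 semitones.

-7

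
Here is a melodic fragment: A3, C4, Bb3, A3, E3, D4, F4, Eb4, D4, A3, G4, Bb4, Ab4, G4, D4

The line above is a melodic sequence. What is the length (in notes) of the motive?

5

Try groups of 5 (3 cells in 15 notes):
A3 C4 Bb3 A3 E3 | D4 F4 Eb4 D4 A3 | G4 Bb4 Ab4 G4 D4
Each cell is the previous one up a 4th — so the unit is 5 notes.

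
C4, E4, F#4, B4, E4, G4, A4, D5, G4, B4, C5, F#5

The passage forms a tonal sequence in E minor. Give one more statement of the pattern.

Unit = 4 notes; the statements start on C4, E4, G4, moving up a 3rd each time.
Statement 4 starts on B4 and keeps the same diatonic contour: B4 D5 E5 A5.

B4 D5 E5 A5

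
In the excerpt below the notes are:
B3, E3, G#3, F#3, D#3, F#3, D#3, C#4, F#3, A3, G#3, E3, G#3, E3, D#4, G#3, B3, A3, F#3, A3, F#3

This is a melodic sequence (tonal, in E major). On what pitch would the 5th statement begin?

Unit = 7 notes; the statements start on B3, C#4, D#4, moving up a 2nd each time.
Extending the heads up a 2nd: E4 → F#4.

F#4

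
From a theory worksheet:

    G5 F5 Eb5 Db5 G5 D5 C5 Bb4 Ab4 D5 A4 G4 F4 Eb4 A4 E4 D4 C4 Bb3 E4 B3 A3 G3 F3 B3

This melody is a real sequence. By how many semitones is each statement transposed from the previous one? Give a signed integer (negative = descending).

-5

With a 5-note motive the entries are G5, D5, A4, E4, B3, each down a 4th from the previous.
G5→D5 is 74 − 79 = -5 semitones.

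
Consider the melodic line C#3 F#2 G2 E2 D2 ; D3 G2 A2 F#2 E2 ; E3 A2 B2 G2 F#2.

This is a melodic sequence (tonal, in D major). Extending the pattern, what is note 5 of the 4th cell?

G2

The unit is 5 notes. Position-5 pitches of the 3 shown cells: D2, E2, F#2.
One more up a 2nd gives G2.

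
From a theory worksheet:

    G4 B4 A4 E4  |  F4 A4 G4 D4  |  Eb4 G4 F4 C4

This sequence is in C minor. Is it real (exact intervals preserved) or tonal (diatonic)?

real

Each cell has the same semitone pattern (4, -2, -5) — intervals are preserved exactly.
And B4 lies outside C minor, so the sequence is real rather than tonal.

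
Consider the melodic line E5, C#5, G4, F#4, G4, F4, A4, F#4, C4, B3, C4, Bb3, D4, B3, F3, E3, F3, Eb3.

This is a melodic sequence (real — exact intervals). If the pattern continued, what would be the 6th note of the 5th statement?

Db2

The unit is 6 notes. Position-6 pitches of the 3 shown cells: F4, Bb3, Eb3.
Carrying that down a 5th forward: Ab2 → Db2.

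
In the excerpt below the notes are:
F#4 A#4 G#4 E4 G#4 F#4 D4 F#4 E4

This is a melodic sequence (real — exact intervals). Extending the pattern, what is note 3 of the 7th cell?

Ab3

The unit is 3 notes. Position-3 pitches of the 3 shown cells: G#4, F#4, E4.
Extending down a 2nd: D4 → C4 → Bb3 → Ab3.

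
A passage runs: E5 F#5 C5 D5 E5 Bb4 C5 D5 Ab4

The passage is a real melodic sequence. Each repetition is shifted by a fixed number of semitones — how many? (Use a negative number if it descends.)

The 3-note cells begin on E5, D5, C5 — each down a 2nd from the last.
Counting half-steps from E5 to D5: -2.

-2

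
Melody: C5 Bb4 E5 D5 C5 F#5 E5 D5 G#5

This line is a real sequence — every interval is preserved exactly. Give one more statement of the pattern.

Taking 3-note groups, the heads are C5, D5, E5: the pattern moves up a 2nd.
So cell 4 is F#5 E5 A#5.

F#5 E5 A#5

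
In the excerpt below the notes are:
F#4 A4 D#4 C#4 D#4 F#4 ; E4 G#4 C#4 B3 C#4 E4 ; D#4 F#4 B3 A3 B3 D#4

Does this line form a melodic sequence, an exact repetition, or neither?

Each 6-note cell is the previous one transposed down a 2nd.

sequence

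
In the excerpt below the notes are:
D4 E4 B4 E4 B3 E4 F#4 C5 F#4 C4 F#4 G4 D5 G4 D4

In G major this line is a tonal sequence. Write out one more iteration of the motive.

G4 A4 E5 A4 E4

Taking 5-note groups, the heads are D4, E4, F#4: the pattern moves up a 2nd.
So cell 4 is G4 A4 E5 A4 E4.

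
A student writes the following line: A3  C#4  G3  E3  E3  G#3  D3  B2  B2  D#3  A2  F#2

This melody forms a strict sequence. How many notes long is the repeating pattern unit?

Try groups of 4 (3 cells in 12 notes):
A3 C#4 G3 E3 | E3 G#3 D3 B2 | B2 D#3 A2 F#2
Each cell is the previous one down a 4th — so the unit is 4 notes.

4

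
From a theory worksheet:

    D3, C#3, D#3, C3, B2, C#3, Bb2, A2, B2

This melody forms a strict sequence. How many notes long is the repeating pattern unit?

3

There are 9 notes; a 3-note unit gives 3 cells:
D3 C#3 D#3 | C3 B2 C#3 | Bb2 A2 B2
Every group is a transposition down a 2nd of the one before; no shorter unit works.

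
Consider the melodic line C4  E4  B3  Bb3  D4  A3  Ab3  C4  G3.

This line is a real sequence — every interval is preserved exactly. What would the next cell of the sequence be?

Unit = 3 notes; the statements start on C4, Bb3, Ab3, moving down a 2nd each time.
So cell 4 is Gb3 Bb3 F3.

Gb3 Bb3 F3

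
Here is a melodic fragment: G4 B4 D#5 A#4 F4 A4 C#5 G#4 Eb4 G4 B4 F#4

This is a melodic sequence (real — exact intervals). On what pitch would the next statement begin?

Db4

The 4-note cells begin on G4, F4, Eb4 — each down a 2nd from the last.
One more step down a 2nd gives Db4.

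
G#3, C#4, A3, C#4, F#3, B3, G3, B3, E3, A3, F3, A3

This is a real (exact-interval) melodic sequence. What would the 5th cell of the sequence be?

C3 F3 Db3 F3

With a 4-note motive the entries are G#3, F#3, E3, each down a 2nd from the previous.
Carrying on: D3 → C3.
So cell 5 is C3 F3 Db3 F3.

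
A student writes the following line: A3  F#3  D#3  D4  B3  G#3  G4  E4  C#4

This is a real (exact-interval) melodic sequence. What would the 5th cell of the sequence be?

Taking 3-note groups, the heads are A3, D4, G4: the pattern moves up a 4th.
Carrying on: C5 → F5.
Statement 5 starts on F5 and keeps the same exact contour: F5 D5 B4.

F5 D5 B4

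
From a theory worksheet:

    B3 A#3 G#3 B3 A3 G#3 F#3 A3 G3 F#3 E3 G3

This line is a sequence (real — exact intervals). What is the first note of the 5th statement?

Eb3

With a 4-note motive the entries are B3, A3, G3, each down a 2nd from the previous.
Extending the heads down a 2nd: F3 → Eb3.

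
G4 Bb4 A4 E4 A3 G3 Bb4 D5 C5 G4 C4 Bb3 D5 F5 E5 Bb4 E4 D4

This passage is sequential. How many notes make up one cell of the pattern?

18 notes total. Splitting into 3 groups of 6:
G4 Bb4 A4 E4 A3 G3 | Bb4 D5 C5 G4 C4 Bb3 | D5 F5 E5 Bb4 E4 D4
Each cell is the previous one up a 3rd — so the unit is 6 notes.

6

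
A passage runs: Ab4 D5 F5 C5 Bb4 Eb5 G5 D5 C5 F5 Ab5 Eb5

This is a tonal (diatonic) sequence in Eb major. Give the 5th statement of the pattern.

Eb5 Ab5 C6 G5

The 4-note cells begin on Ab4, Bb4, C5 — each up a 2nd from the last.
Continuing the starts: D5 → Eb5.
Statement 5 starts on Eb5 and keeps the same diatonic contour: Eb5 Ab5 C6 G5.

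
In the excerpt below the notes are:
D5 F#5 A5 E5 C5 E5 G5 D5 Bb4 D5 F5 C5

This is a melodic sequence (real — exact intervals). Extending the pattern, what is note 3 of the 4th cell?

With 4-note cells, note 3 of each statement runs A5, G5, F5.
One more down a 2nd gives Eb5.

Eb5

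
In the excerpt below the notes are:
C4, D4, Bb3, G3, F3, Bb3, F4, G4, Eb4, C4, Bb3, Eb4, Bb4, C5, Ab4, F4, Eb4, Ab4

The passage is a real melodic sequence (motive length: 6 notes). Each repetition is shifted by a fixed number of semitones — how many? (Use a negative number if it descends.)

5

Taking 6-note groups, the heads are C4, F4, Bb4: the pattern moves up a 4th.
Counting half-steps from C4 to F4: 5.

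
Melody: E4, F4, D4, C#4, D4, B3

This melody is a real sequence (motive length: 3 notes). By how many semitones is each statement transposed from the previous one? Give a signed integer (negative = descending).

The 3-note cells begin on E4, C#4 — each down a 3rd from the last.
Counting half-steps from E4 to C#4: -3.

-3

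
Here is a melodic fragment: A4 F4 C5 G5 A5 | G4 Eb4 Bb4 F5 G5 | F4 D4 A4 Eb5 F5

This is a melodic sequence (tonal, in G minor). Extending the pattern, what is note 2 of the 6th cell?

A3

The unit is 5 notes. Position-2 pitches of the 3 shown cells: F4, Eb4, D4.
Each moves down a 2nd. Continuing: C4 → Bb3 → A3.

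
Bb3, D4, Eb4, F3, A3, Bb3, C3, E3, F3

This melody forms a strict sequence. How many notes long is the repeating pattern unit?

There are 9 notes; a 3-note unit gives 3 cells:
Bb3 D4 Eb4 | F3 A3 Bb3 | C3 E3 F3
Each cell is the previous one down a 4th — so the unit is 3 notes.

3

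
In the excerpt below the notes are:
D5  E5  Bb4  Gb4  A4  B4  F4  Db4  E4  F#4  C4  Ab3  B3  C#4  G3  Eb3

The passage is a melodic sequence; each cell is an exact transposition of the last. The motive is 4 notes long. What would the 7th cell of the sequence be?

G#2 A#2 E2 C2

Unit = 4 notes; the statements start on D5, A4, E4, B3, moving down a 4th each time.
Carrying on: F#3 → C#3 → G#2.
From G#2 the exact shape gives G#2 A#2 E2 C2.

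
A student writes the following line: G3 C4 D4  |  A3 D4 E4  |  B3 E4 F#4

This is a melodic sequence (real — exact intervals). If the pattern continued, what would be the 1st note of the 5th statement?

D#4

Grouping in 3s, the 1st note of each cell is G3, A3, B3.
Carrying that up a 2nd forward: C#4 → D#4.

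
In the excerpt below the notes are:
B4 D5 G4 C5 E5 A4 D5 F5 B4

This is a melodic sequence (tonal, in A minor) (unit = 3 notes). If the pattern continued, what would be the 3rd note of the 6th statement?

E5

The unit is 3 notes. Position-3 pitches of the 3 shown cells: G4, A4, B4.
Each moves up a 2nd. Continuing: C5 → D5 → E5.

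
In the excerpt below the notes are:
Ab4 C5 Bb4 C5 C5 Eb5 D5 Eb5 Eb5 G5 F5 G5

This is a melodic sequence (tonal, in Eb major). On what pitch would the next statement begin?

Unit = 4 notes; the statements start on Ab4, C5, Eb5, moving up a 3rd each time.
The next head, up a 3rd from Eb5, is G5.

G5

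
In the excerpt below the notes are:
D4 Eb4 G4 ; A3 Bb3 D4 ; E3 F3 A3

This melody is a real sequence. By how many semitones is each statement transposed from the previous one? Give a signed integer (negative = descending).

Taking 3-note groups, the heads are D4, A3, E3: the pattern moves down a 4th.
Counting half-steps from D4 to A3: -5.

-5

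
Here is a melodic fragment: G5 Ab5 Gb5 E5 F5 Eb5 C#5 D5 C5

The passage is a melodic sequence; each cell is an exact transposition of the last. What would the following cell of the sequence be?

A#4 B4 A4

Taking 3-note groups, the heads are G5, E5, C#5: the pattern moves down a 3rd.
Statement 4 starts on A#4 and keeps the same exact contour: A#4 B4 A4.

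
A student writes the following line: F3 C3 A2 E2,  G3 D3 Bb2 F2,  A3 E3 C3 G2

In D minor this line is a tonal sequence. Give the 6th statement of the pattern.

Taking 4-note groups, the heads are F3, G3, A3: the pattern moves up a 2nd.
Carrying on: Bb3 → C4 → D4.
From D4 the diatonic shape gives D4 A3 F3 C3.

D4 A3 F3 C3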